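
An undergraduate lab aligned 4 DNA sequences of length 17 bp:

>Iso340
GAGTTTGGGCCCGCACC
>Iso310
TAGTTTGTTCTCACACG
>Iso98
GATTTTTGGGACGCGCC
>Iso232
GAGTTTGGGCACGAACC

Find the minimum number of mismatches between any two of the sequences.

Pairwise Hamming distances:
  Iso340 vs Iso310: 6
  Iso340 vs Iso98: 5
  Iso340 vs Iso232: 2
  Iso310 vs Iso98: 10
  Iso310 vs Iso232: 7
  Iso98 vs Iso232: 5
The smallest is 2, between Iso340 and Iso232.

2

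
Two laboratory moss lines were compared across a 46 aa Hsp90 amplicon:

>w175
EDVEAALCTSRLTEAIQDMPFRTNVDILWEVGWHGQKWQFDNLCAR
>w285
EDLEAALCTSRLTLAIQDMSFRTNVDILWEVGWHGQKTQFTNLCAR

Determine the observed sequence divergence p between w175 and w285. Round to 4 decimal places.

0.1087

Differing sites — 3:V/L; 14:E/L; 20:P/S; 38:W/T; 41:D/T.
There are 5 differences over 46 sites, so p = 5/46 = 0.1087.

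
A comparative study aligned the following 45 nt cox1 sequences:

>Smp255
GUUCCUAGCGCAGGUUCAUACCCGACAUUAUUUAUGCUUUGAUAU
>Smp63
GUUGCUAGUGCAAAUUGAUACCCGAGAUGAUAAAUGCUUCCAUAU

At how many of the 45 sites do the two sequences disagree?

Differing sites — 4:C/G; 9:C/U; 13:G/A; 14:G/A; 17:C/G; 26:C/G; 29:U/G; 32:U/A; 33:U/A; 40:U/C; 41:G/C.
That gives 11 mismatches out of 45 aligned sites, so the Hamming distance is 11.

11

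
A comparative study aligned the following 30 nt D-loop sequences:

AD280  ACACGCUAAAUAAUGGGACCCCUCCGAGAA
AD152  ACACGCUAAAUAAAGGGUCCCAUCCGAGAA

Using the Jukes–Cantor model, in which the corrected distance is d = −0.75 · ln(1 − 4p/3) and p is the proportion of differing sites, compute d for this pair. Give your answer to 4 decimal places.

0.1073

The sequences differ at positions 14 (U/A), 18 (A/U), 22 (C/A).
p = 3/30 = 0.100000.
d = −0.75 · ln(1 − (4/3)·0.100000) = −0.75 · ln(0.866667) = −0.75 · (-0.143100) = 0.1073.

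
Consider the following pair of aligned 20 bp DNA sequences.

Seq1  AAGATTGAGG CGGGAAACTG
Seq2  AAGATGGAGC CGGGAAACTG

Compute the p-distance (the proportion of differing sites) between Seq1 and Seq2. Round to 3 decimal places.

0.100

Mismatches occur at site 6 (T↔G), site 10 (G↔C).
There are 2 differences over 20 sites, so p = 2/20 = 0.100.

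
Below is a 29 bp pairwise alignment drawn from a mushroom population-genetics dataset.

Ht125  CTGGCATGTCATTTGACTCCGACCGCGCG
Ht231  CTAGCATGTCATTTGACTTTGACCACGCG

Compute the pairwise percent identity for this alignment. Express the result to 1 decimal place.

86.2%

Differing sites — 3:G/A; 19:C/T; 20:C/T; 25:G/A.
25 of the 29 sites match, so the percent identity is 25/29 × 100 = 86.2%.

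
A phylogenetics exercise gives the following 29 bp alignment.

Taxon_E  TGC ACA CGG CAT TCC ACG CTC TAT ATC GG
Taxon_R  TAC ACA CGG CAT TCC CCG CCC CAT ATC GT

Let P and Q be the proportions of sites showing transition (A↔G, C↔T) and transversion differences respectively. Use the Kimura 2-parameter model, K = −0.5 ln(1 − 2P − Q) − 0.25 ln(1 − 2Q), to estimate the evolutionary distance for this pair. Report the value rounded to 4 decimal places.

0.1985

Differing sites — 2:G/A (Ti); 16:A/C (Tv); 20:T/C (Ti); 22:T/C (Ti); 29:G/T (Tv).
Of the 5 differences, 3 transitions and 2 transversions over 29 sites: P = 3/29 = 0.103448, Q = 2/29 = 0.068966.
d = −0.5·ln(0.724138) − 0.25·ln(0.862068) = −0.5·(-0.322773) − 0.25·(-0.148421) = 0.1985.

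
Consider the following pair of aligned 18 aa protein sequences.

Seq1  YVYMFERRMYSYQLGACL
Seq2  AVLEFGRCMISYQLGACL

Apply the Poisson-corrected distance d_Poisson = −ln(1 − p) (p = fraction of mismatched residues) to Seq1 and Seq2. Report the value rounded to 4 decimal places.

Mismatches occur at site 1 (Y↔A), site 3 (Y↔L), site 4 (M↔E), site 6 (E↔G), site 8 (R↔C), site 10 (Y↔I).
p = 6/18 = 0.333333.
d = −ln(1 − 0.333333) = −ln(0.666667) = 0.4055.

0.4055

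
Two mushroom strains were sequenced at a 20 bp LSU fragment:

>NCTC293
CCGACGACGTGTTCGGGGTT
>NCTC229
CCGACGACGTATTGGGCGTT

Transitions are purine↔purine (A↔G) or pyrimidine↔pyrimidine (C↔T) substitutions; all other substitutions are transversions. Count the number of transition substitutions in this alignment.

1

The sequences differ at positions 11 (G/A, transition), 14 (C/G, transversion), 17 (G/C, transversion).
Of the 3 differences, 1 transition and 2 transversions, so the answer is 1.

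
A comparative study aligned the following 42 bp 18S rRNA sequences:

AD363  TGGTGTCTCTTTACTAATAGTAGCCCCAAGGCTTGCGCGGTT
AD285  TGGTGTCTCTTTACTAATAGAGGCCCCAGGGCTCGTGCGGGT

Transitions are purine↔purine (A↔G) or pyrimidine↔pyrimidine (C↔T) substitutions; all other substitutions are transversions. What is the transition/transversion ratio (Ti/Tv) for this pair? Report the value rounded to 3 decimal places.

2.000

Mismatches occur at site 21 (T/A, transversion), site 22 (A/G, transition), site 29 (A/G, transition), site 34 (T/C, transition), site 36 (C/T, transition), site 41 (T/G, transversion).
Of the 6 differences, 4 transitions and 2 transversions, so Ti/Tv = 4/2 = 2.000.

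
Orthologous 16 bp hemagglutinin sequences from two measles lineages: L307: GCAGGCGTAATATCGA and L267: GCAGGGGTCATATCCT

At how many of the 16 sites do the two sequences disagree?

The sequences differ at positions 6 (C/G), 9 (A/C), 15 (G/C), 16 (A/T).
That gives 4 mismatches out of 16 aligned sites, so the Hamming distance is 4.

4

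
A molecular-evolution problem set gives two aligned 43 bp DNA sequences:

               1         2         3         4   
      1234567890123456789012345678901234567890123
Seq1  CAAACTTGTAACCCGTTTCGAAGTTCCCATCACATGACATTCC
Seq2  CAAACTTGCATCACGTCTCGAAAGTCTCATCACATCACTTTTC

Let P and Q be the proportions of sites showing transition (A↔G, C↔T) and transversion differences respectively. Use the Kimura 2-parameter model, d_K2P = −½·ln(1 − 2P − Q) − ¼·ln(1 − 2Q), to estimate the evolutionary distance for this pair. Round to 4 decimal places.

0.2807

The sequences differ at positions 9 (T/C, transition), 11 (A/T, transversion), 13 (C/A, transversion), 17 (T/C, transition), 23 (G/A, transition), 24 (T/G, transversion), 27 (C/T, transition), 36 (G/C, transversion), 39 (A/T, transversion), 42 (C/T, transition).
Of the 10 differences, 5 transitions and 5 transversions over 43 sites: P = 5/43 = 0.116279, Q = 5/43 = 0.116279.
d = −0.5·ln(0.651163) − 0.25·ln(0.767442) = −0.5·(-0.428995) − 0.25·(-0.264692) = 0.2807.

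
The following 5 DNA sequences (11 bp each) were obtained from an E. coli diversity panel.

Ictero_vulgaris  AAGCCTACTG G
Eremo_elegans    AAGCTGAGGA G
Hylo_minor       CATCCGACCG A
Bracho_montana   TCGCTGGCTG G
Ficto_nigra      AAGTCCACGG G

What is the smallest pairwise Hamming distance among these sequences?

Pairwise Hamming distances:
  Ictero_vulgaris vs Eremo_elegans: 5
  Ictero_vulgaris vs Hylo_minor: 5
  Ictero_vulgaris vs Bracho_montana: 5
  Ictero_vulgaris vs Ficto_nigra: 3
  Eremo_elegans vs Hylo_minor: 7
  Eremo_elegans vs Bracho_montana: 6
  Eremo_elegans vs Ficto_nigra: 5
  Hylo_minor vs Bracho_montana: 7
  Hylo_minor vs Ficto_nigra: 6
  Bracho_montana vs Ficto_nigra: 7
The smallest is 3, between Ictero_vulgaris and Ficto_nigra.

3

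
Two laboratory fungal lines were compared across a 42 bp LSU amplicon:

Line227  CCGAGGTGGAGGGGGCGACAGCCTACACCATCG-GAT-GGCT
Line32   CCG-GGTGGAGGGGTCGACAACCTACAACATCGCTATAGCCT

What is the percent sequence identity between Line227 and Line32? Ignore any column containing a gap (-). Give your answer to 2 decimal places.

87.18%

Excluding the 3 gap columns leaves 39 comparable sites.
Differing sites — 15:G/T; 21:G/A; 28:C/A; 35:G/T; 40:G/C.
34 of the 39 comparable sites match, so the percent identity is 34/39 × 100 = 87.18%.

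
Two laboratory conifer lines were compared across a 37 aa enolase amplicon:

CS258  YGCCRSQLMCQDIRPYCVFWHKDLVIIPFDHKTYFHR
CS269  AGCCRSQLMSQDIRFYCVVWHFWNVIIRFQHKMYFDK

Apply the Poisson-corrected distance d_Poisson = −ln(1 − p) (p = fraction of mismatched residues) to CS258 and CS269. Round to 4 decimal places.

0.3920

Mismatches occur at site 1 (Y→A), site 10 (C→S), site 15 (P→F), site 19 (F→V), site 22 (K→F), site 23 (D→W), site 24 (L→N), site 28 (P→R), site 30 (D→Q), site 33 (T→M), site 36 (H→D), site 37 (R→K).
p = 12/37 = 0.324324.
d = −ln(1 − 0.324324) = −ln(0.675676) = 0.3920.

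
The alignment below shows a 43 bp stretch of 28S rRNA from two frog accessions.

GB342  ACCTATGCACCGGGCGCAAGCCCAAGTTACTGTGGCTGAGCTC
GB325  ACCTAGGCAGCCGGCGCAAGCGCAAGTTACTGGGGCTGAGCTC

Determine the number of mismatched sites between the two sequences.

5

Differing sites — 6:T/G; 10:C/G; 12:G/C; 22:C/G; 33:T/G.
That gives 5 mismatches out of 43 aligned sites, so the Hamming distance is 5.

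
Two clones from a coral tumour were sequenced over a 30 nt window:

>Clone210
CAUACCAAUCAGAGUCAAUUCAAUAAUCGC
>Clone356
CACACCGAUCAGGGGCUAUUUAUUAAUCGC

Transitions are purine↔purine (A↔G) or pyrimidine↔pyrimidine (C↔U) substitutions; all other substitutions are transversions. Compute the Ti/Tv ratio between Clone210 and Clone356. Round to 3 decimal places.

Differing sites — 3:U/C (Ti); 7:A/G (Ti); 13:A/G (Ti); 15:U/G (Tv); 17:A/U (Tv); 21:C/U (Ti); 23:A/U (Tv).
Of the 7 differences, 4 transitions and 3 transversions, so Ti/Tv = 4/3 = 1.333.

1.333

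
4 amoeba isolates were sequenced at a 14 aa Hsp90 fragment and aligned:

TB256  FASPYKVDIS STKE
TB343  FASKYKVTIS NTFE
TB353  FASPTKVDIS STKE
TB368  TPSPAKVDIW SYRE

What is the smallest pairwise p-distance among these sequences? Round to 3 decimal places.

Pairwise Hamming distances:
  TB256 vs TB343: 4
  TB256 vs TB353: 1
  TB256 vs TB368: 6
  TB343 vs TB353: 5
  TB343 vs TB368: 9
  TB353 vs TB368: 6
The smallest is 1 mismatch, between TB256 and TB353; p = 1/14 = 0.071.

0.071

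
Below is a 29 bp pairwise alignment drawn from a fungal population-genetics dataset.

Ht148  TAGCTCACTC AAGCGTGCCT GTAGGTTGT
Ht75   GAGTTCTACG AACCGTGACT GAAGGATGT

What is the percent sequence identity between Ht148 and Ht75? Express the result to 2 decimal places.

The sequences differ at positions 1 (T/G), 4 (C/T), 7 (A/T), 8 (C/A), 9 (T/C), 10 (C/G), 13 (G/C), 18 (C/A), 22 (T/A), 26 (T/A).
19 of the 29 sites match, so the percent identity is 19/29 × 100 = 65.52%.

65.52%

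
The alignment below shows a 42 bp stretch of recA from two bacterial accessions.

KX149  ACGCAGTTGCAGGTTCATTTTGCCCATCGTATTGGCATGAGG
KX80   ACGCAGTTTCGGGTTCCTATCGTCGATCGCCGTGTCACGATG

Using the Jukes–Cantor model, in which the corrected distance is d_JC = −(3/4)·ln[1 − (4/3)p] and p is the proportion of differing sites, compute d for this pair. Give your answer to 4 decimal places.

0.3992

Differing sites — 9:G/T; 11:A/G; 17:A/C; 19:T/A; 21:T/C; 23:C/T; 25:C/G; 30:T/C; 31:A/C; 32:T/G; 35:G/T; 38:T/C; 41:G/T.
p = 13/42 = 0.309524.
d = −0.75 · ln(1 − (4/3)·0.309524) = −0.75 · ln(0.587301) = −0.75 · (-0.532218) = 0.3992.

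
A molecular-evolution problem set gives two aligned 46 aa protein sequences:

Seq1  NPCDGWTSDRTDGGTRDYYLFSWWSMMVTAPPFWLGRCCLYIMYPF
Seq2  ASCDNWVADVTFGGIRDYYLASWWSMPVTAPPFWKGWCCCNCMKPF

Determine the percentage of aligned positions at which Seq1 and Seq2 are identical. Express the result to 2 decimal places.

Differing sites — 1:N/A; 2:P/S; 5:G/N; 7:T/V; 8:S/A; 10:R/V; 12:D/F; 15:T/I; 21:F/A; 27:M/P; 35:L/K; 37:R/W; 40:L/C; 41:Y/N; 42:I/C; 44:Y/K.
30 of the 46 sites match, so the percent identity is 30/46 × 100 = 65.22%.

65.22%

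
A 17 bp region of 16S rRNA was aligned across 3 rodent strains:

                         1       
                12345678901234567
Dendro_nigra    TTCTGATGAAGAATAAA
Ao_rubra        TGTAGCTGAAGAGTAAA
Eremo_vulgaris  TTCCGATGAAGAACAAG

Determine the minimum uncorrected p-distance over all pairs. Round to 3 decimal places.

Pairwise Hamming distances:
  Dendro_nigra vs Ao_rubra: 5
  Dendro_nigra vs Eremo_vulgaris: 3
  Ao_rubra vs Eremo_vulgaris: 7
The smallest is 3 mismatches, between Dendro_nigra and Eremo_vulgaris; p = 3/17 = 0.176.

0.176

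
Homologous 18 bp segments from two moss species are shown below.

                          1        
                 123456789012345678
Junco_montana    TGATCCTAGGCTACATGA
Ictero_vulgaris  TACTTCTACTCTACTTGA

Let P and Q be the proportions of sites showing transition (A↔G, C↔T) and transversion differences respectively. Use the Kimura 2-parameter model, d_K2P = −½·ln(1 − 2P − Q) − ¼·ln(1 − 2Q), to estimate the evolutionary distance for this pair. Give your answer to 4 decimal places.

Differing sites — 2:G/A (Ti); 3:A/C (Tv); 5:C/T (Ti); 9:G/C (Tv); 10:G/T (Tv); 15:A/T (Tv).
Of the 6 differences, 2 transitions and 4 transversions over 18 sites: P = 2/18 = 0.111111, Q = 4/18 = 0.222222.
d = −0.5·ln(0.555556) − 0.25·ln(0.555556) = −0.5·(-0.587786) − 0.25·(-0.587786) = 0.4408.

0.4408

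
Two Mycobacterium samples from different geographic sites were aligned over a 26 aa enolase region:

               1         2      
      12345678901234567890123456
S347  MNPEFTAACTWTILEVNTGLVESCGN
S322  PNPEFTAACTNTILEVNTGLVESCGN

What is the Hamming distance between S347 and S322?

The sequences differ at positions 1 (M/P), 11 (W/N).
That gives 2 mismatches out of 26 aligned sites, so the Hamming distance is 2.

2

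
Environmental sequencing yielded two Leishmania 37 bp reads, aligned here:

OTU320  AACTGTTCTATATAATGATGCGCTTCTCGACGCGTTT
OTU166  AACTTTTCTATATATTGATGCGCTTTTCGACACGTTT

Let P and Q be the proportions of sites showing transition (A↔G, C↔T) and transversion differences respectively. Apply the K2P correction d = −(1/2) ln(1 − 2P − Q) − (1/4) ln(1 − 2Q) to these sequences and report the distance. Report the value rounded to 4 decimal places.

0.1171

Differing sites — 5:G/T (Tv); 15:A/T (Tv); 26:C/T (Ti); 32:G/A (Ti).
Of the 4 differences, 2 transitions and 2 transversions over 37 sites: P = 2/37 = 0.054054, Q = 2/37 = 0.054054.
d = −0.5·ln(0.837838) − 0.25·ln(0.891892) = −0.5·(-0.176931) − 0.25·(-0.114410) = 0.1171.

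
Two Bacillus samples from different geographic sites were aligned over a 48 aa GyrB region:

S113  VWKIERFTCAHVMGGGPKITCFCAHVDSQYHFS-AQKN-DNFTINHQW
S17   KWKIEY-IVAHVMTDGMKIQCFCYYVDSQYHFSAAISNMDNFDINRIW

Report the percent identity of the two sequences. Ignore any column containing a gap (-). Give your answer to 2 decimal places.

Excluding the 3 gap columns leaves 45 comparable sites.
The sequences differ at positions 1 (V/K), 6 (R/Y), 8 (T/I), 9 (C/V), 14 (G/T), 15 (G/D), 17 (P/M), 20 (T/Q), 24 (A/Y), 25 (H/Y), 36 (Q/I), 37 (K/S), 43 (T/D), 46 (H/R), 47 (Q/I).
30 of the 45 comparable sites match, so the percent identity is 30/45 × 100 = 66.67%.

66.67%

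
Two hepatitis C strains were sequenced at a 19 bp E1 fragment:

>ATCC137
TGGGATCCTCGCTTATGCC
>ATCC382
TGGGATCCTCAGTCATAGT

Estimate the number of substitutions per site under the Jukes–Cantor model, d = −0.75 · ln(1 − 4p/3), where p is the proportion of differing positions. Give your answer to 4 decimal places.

0.4099

The sequences differ at positions 11 (G/A), 12 (C/G), 14 (T/C), 17 (G/A), 18 (C/G), 19 (C/T).
p = 6/19 = 0.315789.
d = −0.75 · ln(1 − (4/3)·0.315789) = −0.75 · ln(0.578948) = −0.75 · (-0.546543) = 0.4099.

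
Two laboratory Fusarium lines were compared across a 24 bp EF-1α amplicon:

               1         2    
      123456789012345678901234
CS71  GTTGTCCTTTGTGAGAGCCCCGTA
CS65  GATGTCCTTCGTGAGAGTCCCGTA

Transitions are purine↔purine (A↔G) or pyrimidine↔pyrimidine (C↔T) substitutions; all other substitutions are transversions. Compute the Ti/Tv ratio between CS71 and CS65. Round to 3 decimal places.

Mismatches occur at site 2 (T→A, transversion), site 10 (T→C, transition), site 18 (C→T, transition).
Of the 3 differences, 2 transitions and 1 transversion, so Ti/Tv = 2/1 = 2.000.

2.000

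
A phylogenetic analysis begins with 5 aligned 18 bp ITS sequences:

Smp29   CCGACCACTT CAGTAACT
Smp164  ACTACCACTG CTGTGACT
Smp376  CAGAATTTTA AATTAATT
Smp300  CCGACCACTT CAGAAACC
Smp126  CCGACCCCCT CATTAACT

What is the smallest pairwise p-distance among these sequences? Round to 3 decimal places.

0.111

Pairwise Hamming distances:
  Smp29 vs Smp164: 5
  Smp29 vs Smp376: 9
  Smp29 vs Smp300: 2
  Smp29 vs Smp126: 3
  Smp164 vs Smp376: 13
  Smp164 vs Smp300: 7
  Smp164 vs Smp126: 8
  Smp376 vs Smp300: 11
  Smp376 vs Smp126: 9
  Smp300 vs Smp126: 5
The smallest is 2 mismatches, between Smp29 and Smp300; p = 2/18 = 0.111.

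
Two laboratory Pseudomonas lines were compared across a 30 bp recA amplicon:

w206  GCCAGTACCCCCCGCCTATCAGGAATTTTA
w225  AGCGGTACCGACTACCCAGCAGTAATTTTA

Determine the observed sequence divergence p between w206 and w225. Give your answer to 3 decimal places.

0.333

Differing sites — 1:G/A; 2:C/G; 4:A/G; 10:C/G; 11:C/A; 13:C/T; 14:G/A; 17:T/C; 19:T/G; 23:G/T.
There are 10 differences over 30 sites, so p = 10/30 = 0.333.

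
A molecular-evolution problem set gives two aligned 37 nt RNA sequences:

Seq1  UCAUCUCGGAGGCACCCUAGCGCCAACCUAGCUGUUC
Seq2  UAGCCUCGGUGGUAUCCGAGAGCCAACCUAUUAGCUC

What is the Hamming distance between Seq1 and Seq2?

Differing sites — 2:C/A; 3:A/G; 4:U/C; 10:A/U; 13:C/U; 15:C/U; 18:U/G; 21:C/A; 31:G/U; 32:C/U; 33:U/A; 35:U/C.
That gives 12 mismatches out of 37 aligned sites, so the Hamming distance is 12.

12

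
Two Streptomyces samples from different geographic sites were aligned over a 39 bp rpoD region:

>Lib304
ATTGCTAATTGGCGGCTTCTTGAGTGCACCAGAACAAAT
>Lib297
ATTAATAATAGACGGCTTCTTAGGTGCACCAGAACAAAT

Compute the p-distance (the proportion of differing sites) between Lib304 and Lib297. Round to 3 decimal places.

0.154

Differing sites — 4:G/A; 5:C/A; 10:T/A; 12:G/A; 22:G/A; 23:A/G.
There are 6 differences over 39 sites, so p = 6/39 = 0.154.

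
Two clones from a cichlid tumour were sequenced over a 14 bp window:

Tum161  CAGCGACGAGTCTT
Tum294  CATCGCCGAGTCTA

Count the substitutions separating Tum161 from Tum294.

Differing sites — 3:G/T; 6:A/C; 14:T/A.
That gives 3 mismatches out of 14 aligned sites, so the Hamming distance is 3.

3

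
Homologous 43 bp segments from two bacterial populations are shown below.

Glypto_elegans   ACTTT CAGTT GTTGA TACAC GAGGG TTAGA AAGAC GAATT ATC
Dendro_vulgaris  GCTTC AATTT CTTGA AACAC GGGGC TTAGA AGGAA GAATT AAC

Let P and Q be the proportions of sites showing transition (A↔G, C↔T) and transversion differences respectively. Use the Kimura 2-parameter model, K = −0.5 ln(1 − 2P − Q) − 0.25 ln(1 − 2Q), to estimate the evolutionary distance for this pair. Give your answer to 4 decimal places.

Mismatches occur at site 1 (A/G, transition), site 5 (T/C, transition), site 6 (C/A, transversion), site 8 (G/T, transversion), site 11 (G/C, transversion), site 16 (T/A, transversion), site 22 (A/G, transition), site 25 (G/C, transversion), site 32 (A/G, transition), site 35 (C/A, transversion), site 42 (T/A, transversion).
Of the 11 differences, 4 transitions and 7 transversions over 43 sites: P = 4/43 = 0.093023, Q = 7/43 = 0.162791.
d = −0.5·ln(0.651163) − 0.25·ln(0.674418) = −0.5·(-0.428995) − 0.25·(-0.393905) = 0.3130.

0.3130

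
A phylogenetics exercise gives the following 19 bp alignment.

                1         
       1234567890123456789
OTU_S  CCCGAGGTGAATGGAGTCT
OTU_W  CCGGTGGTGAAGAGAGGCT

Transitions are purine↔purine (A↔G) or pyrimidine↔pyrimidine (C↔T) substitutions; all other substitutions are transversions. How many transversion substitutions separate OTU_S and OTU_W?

Mismatches occur at site 3 (C→G, transversion), site 5 (A→T, transversion), site 12 (T→G, transversion), site 13 (G→A, transition), site 17 (T→G, transversion).
Of the 5 differences, 1 transition and 4 transversions, so the answer is 4.

4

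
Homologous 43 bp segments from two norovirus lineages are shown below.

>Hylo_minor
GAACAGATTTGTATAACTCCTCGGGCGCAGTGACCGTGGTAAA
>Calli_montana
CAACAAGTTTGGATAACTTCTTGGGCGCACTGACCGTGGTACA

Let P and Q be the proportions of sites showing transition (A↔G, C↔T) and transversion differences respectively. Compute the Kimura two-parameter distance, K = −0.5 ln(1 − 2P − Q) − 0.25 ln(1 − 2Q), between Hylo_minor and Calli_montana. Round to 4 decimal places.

The sequences differ at positions 1 (G/C, transversion), 6 (G/A, transition), 7 (A/G, transition), 12 (T/G, transversion), 19 (C/T, transition), 22 (C/T, transition), 30 (G/C, transversion), 42 (A/C, transversion).
Of the 8 differences, 4 transitions and 4 transversions over 43 sites: P = 4/43 = 0.093023, Q = 4/43 = 0.093023.
d = −0.5·ln(0.720931) − 0.25·ln(0.813954) = −0.5·(-0.327212) − 0.25·(-0.205851) = 0.2151.

0.2151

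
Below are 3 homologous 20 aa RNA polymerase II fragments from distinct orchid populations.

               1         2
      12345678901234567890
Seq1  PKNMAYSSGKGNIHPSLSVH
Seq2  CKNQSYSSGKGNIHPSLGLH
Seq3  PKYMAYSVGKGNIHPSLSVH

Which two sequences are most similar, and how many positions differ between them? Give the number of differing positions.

Pairwise Hamming distances:
  Seq1 vs Seq2: 5
  Seq1 vs Seq3: 2
  Seq2 vs Seq3: 7
The smallest is 2, between Seq1 and Seq3.

2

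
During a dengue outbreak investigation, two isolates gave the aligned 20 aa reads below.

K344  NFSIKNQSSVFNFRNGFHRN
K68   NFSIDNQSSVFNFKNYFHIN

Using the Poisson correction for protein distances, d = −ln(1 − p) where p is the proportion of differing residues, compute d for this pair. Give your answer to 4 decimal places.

The sequences differ at positions 5 (K/D), 14 (R/K), 16 (G/Y), 19 (R/I).
p = 4/20 = 0.200000.
d = −ln(1 − 0.200000) = −ln(0.800000) = 0.2231.

0.2231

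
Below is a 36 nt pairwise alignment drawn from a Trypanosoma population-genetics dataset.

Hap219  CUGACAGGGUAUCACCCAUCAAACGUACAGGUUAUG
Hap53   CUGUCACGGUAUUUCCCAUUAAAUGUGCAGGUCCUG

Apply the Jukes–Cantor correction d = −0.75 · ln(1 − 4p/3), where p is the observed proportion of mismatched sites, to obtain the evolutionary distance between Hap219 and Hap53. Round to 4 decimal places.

0.3041

Mismatches occur at site 4 (A↔U), site 7 (G↔C), site 13 (C↔U), site 14 (A↔U), site 20 (C↔U), site 24 (C↔U), site 27 (A↔G), site 33 (U↔C), site 34 (A↔C).
p = 9/36 = 0.250000.
d = −0.75 · ln(1 − (4/3)·0.250000) = −0.75 · ln(0.666667) = −0.75 · (-0.405465) = 0.3041.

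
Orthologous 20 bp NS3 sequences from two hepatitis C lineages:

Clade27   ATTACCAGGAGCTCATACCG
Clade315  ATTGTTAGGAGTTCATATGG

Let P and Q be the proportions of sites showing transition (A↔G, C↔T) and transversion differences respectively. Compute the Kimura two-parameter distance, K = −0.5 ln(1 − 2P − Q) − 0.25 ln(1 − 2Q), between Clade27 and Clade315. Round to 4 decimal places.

The sequences differ at positions 4 (A/G, transition), 5 (C/T, transition), 6 (C/T, transition), 12 (C/T, transition), 18 (C/T, transition), 19 (C/G, transversion).
Of the 6 differences, 5 transitions and 1 transversion over 20 sites: P = 5/20 = 0.250000, Q = 1/20 = 0.050000.
d = −0.5·ln(0.450000) − 0.25·ln(0.900000) = −0.5·(-0.798508) − 0.25·(-0.105361) = 0.4256.

0.4256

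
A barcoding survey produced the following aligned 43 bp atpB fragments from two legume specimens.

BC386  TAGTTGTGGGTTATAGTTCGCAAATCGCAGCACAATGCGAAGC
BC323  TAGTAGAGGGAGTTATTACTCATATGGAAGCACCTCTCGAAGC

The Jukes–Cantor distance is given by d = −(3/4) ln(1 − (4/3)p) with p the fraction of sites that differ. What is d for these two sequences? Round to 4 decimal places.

Differing sites — 5:T/A; 7:T/A; 11:T/A; 12:T/G; 13:A/T; 16:G/T; 18:T/A; 20:G/T; 23:A/T; 26:C/G; 28:C/A; 34:A/C; 35:A/T; 36:T/C; 37:G/T.
p = 15/43 = 0.348837.
d = −0.75 · ln(1 − (4/3)·0.348837) = −0.75 · ln(0.534884) = −0.75 · (-0.625705) = 0.4693.

0.4693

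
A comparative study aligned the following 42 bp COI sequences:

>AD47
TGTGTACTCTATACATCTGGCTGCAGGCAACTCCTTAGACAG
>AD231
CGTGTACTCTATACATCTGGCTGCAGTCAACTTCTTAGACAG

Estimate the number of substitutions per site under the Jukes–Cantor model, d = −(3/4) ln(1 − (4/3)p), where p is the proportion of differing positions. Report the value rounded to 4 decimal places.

0.0751

The sequences differ at positions 1 (T/C), 27 (G/T), 33 (C/T).
p = 3/42 = 0.071429.
d = −0.75 · ln(1 − (4/3)·0.071429) = −0.75 · ln(0.904761) = −0.75 · (-0.100084) = 0.0751.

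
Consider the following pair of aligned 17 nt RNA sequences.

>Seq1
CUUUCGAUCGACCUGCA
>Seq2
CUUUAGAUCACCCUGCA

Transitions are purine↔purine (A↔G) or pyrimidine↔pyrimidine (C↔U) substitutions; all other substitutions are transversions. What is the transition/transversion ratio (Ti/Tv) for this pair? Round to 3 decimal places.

0.500

Differing sites — 5:C/A (Tv); 10:G/A (Ti); 11:A/C (Tv).
Of the 3 differences, 1 transition and 2 transversions, so Ti/Tv = 1/2 = 0.500.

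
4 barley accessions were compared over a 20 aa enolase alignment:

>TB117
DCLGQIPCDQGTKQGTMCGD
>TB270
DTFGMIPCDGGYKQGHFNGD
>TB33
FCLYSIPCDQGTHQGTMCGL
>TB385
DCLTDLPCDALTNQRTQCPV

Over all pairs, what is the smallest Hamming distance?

5

Pairwise Hamming distances:
  TB117 vs TB270: 8
  TB117 vs TB33: 5
  TB117 vs TB385: 10
  TB270 vs TB33: 12
  TB270 vs TB385: 15
  TB33 vs TB385: 11
The smallest is 5, between TB117 and TB33.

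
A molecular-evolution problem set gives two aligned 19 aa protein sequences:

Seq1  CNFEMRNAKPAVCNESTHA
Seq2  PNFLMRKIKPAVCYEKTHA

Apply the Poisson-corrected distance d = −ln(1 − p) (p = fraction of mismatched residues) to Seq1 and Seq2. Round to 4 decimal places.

Differing sites — 1:C/P; 4:E/L; 7:N/K; 8:A/I; 14:N/Y; 16:S/K.
p = 6/19 = 0.315789.
d = −ln(1 − 0.315789) = −ln(0.684211) = 0.3795.

0.3795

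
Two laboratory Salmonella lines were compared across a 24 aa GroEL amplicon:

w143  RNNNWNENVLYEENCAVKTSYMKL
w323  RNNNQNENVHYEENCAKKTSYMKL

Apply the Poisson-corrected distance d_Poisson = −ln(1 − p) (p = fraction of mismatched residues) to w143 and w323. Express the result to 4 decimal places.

Mismatches occur at site 5 (W/Q), site 10 (L/H), site 17 (V/K).
p = 3/24 = 0.125000.
d = −ln(1 − 0.125000) = −ln(0.875000) = 0.1335.

0.1335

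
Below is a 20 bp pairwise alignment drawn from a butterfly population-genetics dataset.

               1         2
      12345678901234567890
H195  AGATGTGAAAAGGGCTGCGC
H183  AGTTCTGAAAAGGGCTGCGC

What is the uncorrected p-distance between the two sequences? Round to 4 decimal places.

Mismatches occur at site 3 (A↔T), site 5 (G↔C).
There are 2 differences over 20 sites, so p = 2/20 = 0.1000.

0.1000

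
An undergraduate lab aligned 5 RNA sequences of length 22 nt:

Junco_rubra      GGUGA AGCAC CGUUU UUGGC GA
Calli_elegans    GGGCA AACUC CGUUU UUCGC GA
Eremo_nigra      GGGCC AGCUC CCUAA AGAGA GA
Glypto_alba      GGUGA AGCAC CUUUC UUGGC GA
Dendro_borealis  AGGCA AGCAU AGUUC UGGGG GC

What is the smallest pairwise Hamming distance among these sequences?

Pairwise Hamming distances:
  Junco_rubra vs Calli_elegans: 5
  Junco_rubra vs Eremo_nigra: 11
  Junco_rubra vs Glypto_alba: 2
  Junco_rubra vs Dendro_borealis: 9
  Calli_elegans vs Eremo_nigra: 9
  Calli_elegans vs Glypto_alba: 7
  Calli_elegans vs Dendro_borealis: 10
  Eremo_nigra vs Glypto_alba: 11
  Eremo_nigra vs Dendro_borealis: 12
  Glypto_alba vs Dendro_borealis: 9
The smallest is 2, between Junco_rubra and Glypto_alba.

2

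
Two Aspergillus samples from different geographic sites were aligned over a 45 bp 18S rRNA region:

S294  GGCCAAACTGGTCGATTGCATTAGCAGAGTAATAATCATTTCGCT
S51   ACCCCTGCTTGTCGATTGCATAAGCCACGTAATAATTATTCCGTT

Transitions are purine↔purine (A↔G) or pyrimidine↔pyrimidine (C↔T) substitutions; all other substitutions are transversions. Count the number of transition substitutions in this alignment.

Differing sites — 1:G/A (Ti); 2:G/C (Tv); 5:A/C (Tv); 6:A/T (Tv); 7:A/G (Ti); 10:G/T (Tv); 22:T/A (Tv); 26:A/C (Tv); 27:G/A (Ti); 28:A/C (Tv); 37:C/T (Ti); 41:T/C (Ti); 44:C/T (Ti).
Of the 13 differences, 6 transitions and 7 transversions, so the answer is 6.

6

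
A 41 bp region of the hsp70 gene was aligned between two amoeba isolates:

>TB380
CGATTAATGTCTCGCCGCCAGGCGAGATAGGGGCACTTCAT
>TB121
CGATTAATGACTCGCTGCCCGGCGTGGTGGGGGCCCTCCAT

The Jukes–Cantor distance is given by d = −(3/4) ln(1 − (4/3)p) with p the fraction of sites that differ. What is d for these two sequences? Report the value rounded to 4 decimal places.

Mismatches occur at site 10 (T/A), site 16 (C/T), site 20 (A/C), site 25 (A/T), site 27 (A/G), site 29 (A/G), site 35 (A/C), site 38 (T/C).
p = 8/41 = 0.195122.
d = −0.75 · ln(1 − (4/3)·0.195122) = −0.75 · ln(0.739837) = −0.75 · (-0.301325) = 0.2260.

0.2260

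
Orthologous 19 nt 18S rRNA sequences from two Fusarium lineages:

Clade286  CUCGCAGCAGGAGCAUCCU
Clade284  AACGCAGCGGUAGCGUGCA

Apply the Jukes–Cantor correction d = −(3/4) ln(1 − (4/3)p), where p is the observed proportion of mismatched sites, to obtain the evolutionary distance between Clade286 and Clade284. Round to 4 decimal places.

The sequences differ at positions 1 (C/A), 2 (U/A), 9 (A/G), 11 (G/U), 15 (A/G), 17 (C/G), 19 (U/A).
p = 7/19 = 0.368421.
d = −0.75 · ln(1 − (4/3)·0.368421) = −0.75 · ln(0.508772) = −0.75 · (-0.675755) = 0.5068.

0.5068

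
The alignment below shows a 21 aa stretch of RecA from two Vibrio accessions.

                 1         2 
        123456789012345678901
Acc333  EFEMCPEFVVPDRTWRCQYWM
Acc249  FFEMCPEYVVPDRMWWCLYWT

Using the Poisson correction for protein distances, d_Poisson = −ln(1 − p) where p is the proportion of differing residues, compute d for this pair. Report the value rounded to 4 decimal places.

0.3365

Mismatches occur at site 1 (E→F), site 8 (F→Y), site 14 (T→M), site 16 (R→W), site 18 (Q→L), site 21 (M→T).
p = 6/21 = 0.285714.
d = −ln(1 − 0.285714) = −ln(0.714286) = 0.3365.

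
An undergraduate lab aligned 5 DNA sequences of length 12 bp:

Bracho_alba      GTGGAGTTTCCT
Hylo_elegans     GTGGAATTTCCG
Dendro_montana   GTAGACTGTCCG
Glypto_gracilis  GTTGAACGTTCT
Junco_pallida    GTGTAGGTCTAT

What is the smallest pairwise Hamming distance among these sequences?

2

Pairwise Hamming distances:
  Bracho_alba vs Hylo_elegans: 2
  Bracho_alba vs Dendro_montana: 4
  Bracho_alba vs Glypto_gracilis: 5
  Bracho_alba vs Junco_pallida: 5
  Hylo_elegans vs Dendro_montana: 3
  Hylo_elegans vs Glypto_gracilis: 5
  Hylo_elegans vs Junco_pallida: 7
  Dendro_montana vs Glypto_gracilis: 5
  Dendro_montana vs Junco_pallida: 9
  Glypto_gracilis vs Junco_pallida: 7
The smallest is 2, between Bracho_alba and Hylo_elegans.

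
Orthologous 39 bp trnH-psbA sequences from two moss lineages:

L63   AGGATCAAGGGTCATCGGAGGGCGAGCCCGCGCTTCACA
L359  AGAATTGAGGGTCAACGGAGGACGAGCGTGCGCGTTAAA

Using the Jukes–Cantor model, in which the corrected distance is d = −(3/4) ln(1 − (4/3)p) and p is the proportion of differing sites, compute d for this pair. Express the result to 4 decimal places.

0.3138

Differing sites — 3:G/A; 6:C/T; 7:A/G; 15:T/A; 22:G/A; 28:C/G; 29:C/T; 34:T/G; 36:C/T; 38:C/A.
p = 10/39 = 0.256410.
d = −0.75 · ln(1 − (4/3)·0.256410) = −0.75 · ln(0.658120) = −0.75 · (-0.418368) = 0.3138.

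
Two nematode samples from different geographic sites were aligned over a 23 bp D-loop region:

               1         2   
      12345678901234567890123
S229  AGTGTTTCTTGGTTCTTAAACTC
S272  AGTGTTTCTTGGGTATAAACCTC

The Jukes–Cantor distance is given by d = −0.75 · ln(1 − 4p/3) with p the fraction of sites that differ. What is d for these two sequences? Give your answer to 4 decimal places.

Differing sites — 13:T/G; 15:C/A; 17:T/A; 20:A/C.
p = 4/23 = 0.173913.
d = −0.75 · ln(1 − (4/3)·0.173913) = −0.75 · ln(0.768116) = −0.75 · (-0.263815) = 0.1979.

0.1979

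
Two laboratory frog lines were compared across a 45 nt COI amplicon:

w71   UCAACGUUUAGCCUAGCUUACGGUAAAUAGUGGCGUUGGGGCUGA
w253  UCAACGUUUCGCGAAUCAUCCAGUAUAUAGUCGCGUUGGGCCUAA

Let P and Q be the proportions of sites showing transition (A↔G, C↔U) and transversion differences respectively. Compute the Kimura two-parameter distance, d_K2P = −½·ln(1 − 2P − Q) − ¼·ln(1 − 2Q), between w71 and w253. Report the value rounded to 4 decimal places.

The sequences differ at positions 10 (A/C, transversion), 13 (C/G, transversion), 14 (U/A, transversion), 16 (G/U, transversion), 18 (U/A, transversion), 20 (A/C, transversion), 22 (G/A, transition), 26 (A/U, transversion), 32 (G/C, transversion), 41 (G/C, transversion), 44 (G/A, transition).
Of the 11 differences, 2 transitions and 9 transversions over 45 sites: P = 2/45 = 0.044444, Q = 9/45 = 0.200000.
d = −0.5·ln(0.711112) − 0.25·ln(0.600000) = −0.5·(-0.340925) − 0.25·(-0.510826) = 0.2982.

0.2982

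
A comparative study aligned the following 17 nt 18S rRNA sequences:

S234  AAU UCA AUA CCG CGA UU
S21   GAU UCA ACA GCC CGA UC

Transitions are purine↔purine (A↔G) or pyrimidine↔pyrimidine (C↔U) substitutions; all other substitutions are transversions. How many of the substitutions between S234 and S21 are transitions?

3

Mismatches occur at site 1 (A→G, transition), site 8 (U→C, transition), site 10 (C→G, transversion), site 12 (G→C, transversion), site 17 (U→C, transition).
Of the 5 differences, 3 transitions and 2 transversions, so the answer is 3.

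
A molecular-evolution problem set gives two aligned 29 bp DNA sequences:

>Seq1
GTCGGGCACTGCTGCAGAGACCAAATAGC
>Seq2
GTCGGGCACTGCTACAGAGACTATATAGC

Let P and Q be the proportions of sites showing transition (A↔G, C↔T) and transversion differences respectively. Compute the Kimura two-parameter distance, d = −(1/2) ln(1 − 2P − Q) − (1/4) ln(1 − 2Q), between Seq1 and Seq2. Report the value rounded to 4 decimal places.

The sequences differ at positions 14 (G/A, transition), 22 (C/T, transition), 24 (A/T, transversion).
Of the 3 differences, 2 transitions and 1 transversion over 29 sites: P = 2/29 = 0.068966, Q = 1/29 = 0.034483.
d = −0.5·ln(0.827585) − 0.25·ln(0.931034) = −0.5·(-0.189243) − 0.25·(-0.071459) = 0.1125.

0.1125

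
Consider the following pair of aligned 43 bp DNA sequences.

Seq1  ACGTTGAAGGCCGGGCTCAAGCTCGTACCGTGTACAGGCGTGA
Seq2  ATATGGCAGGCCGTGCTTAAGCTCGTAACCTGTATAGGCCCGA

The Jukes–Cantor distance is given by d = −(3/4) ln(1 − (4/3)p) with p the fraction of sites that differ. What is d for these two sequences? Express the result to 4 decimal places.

Mismatches occur at site 2 (C/T), site 3 (G/A), site 5 (T/G), site 7 (A/C), site 14 (G/T), site 18 (C/T), site 28 (C/A), site 30 (G/C), site 35 (C/T), site 40 (G/C), site 41 (T/C).
p = 11/43 = 0.255814.
d = −0.75 · ln(1 − (4/3)·0.255814) = −0.75 · ln(0.658915) = −0.75 · (-0.417161) = 0.3129.

0.3129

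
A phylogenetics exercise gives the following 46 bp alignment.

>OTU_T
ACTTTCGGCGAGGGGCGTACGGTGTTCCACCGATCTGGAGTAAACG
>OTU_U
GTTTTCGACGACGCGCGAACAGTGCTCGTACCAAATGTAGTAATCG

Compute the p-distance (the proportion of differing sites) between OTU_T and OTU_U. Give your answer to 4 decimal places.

0.3478

Mismatches occur at site 1 (A↔G), site 2 (C↔T), site 8 (G↔A), site 12 (G↔C), site 14 (G↔C), site 18 (T↔A), site 21 (G↔A), site 25 (T↔C), site 28 (C↔G), site 29 (A↔T), site 30 (C↔A), site 32 (G↔C), site 34 (T↔A), site 35 (C↔A), site 38 (G↔T), site 44 (A↔T).
There are 16 differences over 46 sites, so p = 16/46 = 0.3478.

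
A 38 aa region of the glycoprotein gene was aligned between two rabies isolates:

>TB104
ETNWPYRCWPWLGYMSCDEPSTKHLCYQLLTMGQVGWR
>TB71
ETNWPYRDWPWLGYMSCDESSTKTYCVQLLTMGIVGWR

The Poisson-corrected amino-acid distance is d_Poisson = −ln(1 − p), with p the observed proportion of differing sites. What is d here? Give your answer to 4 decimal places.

0.1719

Mismatches occur at site 8 (C/D), site 20 (P/S), site 24 (H/T), site 25 (L/Y), site 27 (Y/V), site 34 (Q/I).
p = 6/38 = 0.157895.
d = −ln(1 − 0.157895) = −ln(0.842105) = 0.1719.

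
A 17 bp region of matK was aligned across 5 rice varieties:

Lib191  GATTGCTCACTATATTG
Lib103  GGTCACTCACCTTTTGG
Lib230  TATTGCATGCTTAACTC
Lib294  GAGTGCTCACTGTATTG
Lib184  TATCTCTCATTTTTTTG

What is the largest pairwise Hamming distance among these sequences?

13

Pairwise Hamming distances:
  Lib191 vs Lib103: 7
  Lib191 vs Lib230: 8
  Lib191 vs Lib294: 2
  Lib191 vs Lib184: 6
  Lib103 vs Lib230: 13
  Lib103 vs Lib294: 8
  Lib103 vs Lib184: 6
  Lib230 vs Lib294: 9
  Lib230 vs Lib184: 10
  Lib294 vs Lib184: 7
The largest is 13, between Lib103 and Lib230.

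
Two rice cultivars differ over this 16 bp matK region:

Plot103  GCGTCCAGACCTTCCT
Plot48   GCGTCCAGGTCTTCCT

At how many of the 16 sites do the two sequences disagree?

2

Differing sites — 9:A/G; 10:C/T.
That gives 2 mismatches out of 16 aligned sites, so the Hamming distance is 2.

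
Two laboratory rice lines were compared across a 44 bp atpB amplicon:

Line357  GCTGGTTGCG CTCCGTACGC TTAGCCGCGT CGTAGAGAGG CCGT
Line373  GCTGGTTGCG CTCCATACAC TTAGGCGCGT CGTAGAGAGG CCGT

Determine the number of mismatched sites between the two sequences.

3

The sequences differ at positions 15 (G/A), 19 (G/A), 25 (C/G).
That gives 3 mismatches out of 44 aligned sites, so the Hamming distance is 3.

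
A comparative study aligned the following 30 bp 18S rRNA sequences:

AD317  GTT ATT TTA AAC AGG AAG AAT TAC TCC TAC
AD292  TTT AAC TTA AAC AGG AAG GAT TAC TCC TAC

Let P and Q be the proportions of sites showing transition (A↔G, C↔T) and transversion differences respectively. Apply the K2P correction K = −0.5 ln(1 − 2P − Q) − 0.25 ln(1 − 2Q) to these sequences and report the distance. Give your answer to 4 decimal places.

0.1473

Mismatches occur at site 1 (G/T, transversion), site 5 (T/A, transversion), site 6 (T/C, transition), site 19 (A/G, transition).
Of the 4 differences, 2 transitions and 2 transversions over 30 sites: P = 2/30 = 0.066667, Q = 2/30 = 0.066667.
d = −0.5·ln(0.799999) − 0.25·ln(0.866666) = −0.5·(-0.223145) − 0.25·(-0.143102) = 0.1473.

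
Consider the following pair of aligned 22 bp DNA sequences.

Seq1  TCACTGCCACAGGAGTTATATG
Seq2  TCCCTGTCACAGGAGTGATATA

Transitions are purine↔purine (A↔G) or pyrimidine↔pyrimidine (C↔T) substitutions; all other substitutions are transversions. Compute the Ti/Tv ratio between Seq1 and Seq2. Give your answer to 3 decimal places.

Differing sites — 3:A/C (Tv); 7:C/T (Ti); 17:T/G (Tv); 22:G/A (Ti).
Of the 4 differences, 2 transitions and 2 transversions, so Ti/Tv = 2/2 = 1.000.

1.000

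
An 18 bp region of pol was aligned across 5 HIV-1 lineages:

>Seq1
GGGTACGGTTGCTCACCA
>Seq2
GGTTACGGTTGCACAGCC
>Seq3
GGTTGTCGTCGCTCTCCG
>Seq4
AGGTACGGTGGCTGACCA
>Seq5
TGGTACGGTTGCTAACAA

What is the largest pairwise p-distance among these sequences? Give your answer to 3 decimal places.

Pairwise Hamming distances:
  Seq1 vs Seq2: 4
  Seq1 vs Seq3: 7
  Seq1 vs Seq4: 3
  Seq1 vs Seq5: 3
  Seq2 vs Seq3: 8
  Seq2 vs Seq4: 7
  Seq2 vs Seq5: 7
  Seq3 vs Seq4: 9
  Seq3 vs Seq5: 10
  Seq4 vs Seq5: 4
The largest is 10 mismatches, between Seq3 and Seq5; p = 10/18 = 0.556.

0.556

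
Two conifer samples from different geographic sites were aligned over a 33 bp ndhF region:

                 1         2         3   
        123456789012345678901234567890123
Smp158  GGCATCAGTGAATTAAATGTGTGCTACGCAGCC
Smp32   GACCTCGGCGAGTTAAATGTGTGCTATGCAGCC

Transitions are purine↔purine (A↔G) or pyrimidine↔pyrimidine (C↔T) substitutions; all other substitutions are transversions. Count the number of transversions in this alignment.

The sequences differ at positions 2 (G/A, transition), 4 (A/C, transversion), 7 (A/G, transition), 9 (T/C, transition), 12 (A/G, transition), 27 (C/T, transition).
Of the 6 differences, 5 transitions and 1 transversion, so the answer is 1.

1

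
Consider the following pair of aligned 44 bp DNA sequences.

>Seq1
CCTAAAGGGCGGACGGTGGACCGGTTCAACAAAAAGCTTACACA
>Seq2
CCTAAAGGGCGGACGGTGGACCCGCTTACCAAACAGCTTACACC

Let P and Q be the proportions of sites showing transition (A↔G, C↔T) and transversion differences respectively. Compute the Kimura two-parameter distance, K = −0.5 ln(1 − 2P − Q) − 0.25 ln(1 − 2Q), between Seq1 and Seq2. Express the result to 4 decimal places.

Differing sites — 23:G/C (Tv); 25:T/C (Ti); 27:C/T (Ti); 29:A/C (Tv); 34:A/C (Tv); 44:A/C (Tv).
Of the 6 differences, 2 transitions and 4 transversions over 44 sites: P = 2/44 = 0.045455, Q = 4/44 = 0.090909.
d = −0.5·ln(0.818181) − 0.25·ln(0.818182) = −0.5·(-0.200672) − 0.25·(-0.200670) = 0.1505.

0.1505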